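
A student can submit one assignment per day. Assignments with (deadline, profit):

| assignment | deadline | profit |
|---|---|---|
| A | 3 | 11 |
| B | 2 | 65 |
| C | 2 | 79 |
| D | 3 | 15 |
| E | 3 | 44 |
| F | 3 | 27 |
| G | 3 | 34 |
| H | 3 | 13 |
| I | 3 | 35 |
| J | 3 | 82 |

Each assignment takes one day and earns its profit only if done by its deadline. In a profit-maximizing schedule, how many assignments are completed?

Take jobs in profit order; each goes to the latest open slot no later than its deadline.
Profit order: J=82 C=79 B=65 E=44 I=35 G=34 F=27 D=15 H=13 A=11
Assign: J→slot 3, C→slot 2, B→slot 1, E skipped, I skipped, G skipped, F skipped, D skipped, H skipped, A skipped.
Slots: [1:B] [2:C] [3:J]
3 of 10 scheduled.

3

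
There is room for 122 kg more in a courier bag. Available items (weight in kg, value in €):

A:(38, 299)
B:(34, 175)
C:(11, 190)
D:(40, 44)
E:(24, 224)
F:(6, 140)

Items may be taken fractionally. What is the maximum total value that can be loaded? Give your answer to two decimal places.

1037.90

Sort by value per unit weight and fill in that order.
Ratios (sorted): F 23.33, C 17.27, E 9.33, A 7.87, B 5.15, D 1.10
take F (6 @ 140); take C (11 @ 190); take E (24 @ 224); take A (38 @ 299); take B (34 @ 175); take 9/40 of D → 9.90. Capacity used 122/122.
Total value = 1037.90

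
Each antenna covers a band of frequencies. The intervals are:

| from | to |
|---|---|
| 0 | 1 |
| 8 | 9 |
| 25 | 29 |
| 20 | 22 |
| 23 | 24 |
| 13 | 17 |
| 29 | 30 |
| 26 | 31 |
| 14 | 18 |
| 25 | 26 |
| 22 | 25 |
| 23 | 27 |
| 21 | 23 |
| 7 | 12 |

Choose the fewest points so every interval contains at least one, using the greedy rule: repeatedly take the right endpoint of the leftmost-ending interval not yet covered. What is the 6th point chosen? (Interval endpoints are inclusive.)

Sorted: [0,1] [8,9] [7,12] [13,17] [14,18] [20,22] [21,23] [23,24] [22,25] [25,26] [23,27] [25,29] [29,30] [26,31]
{[0,1]} hit by 1; {[8,9],[7,12]} hit by 9; {[13,17],[14,18]} hit by 17; {[20,22],[21,23]} hit by 22; {[23,24],[22,25]} hit by 24; {[25,26],[23,27],[25,29]} hit by 26; {[29,30],[26,31]} hit by 30.
Points: 1, 9, 17, 22, 24, 26, 30 (7 total).

26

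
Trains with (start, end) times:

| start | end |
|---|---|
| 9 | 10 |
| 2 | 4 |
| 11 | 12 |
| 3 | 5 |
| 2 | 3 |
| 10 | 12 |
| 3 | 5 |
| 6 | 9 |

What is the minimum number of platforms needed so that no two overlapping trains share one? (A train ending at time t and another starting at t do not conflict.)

3

Count concurrent intervals with a sweep; the peak is the room count.
Events (time:±→running): 2:+→1 2:+→2 3:-→1 3:+→2 3:+→3 … peak 3.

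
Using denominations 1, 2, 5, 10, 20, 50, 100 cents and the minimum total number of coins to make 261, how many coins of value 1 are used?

1

261 = 2×100 + 1×50 + 1×10 + 1×1
Count of 1: 1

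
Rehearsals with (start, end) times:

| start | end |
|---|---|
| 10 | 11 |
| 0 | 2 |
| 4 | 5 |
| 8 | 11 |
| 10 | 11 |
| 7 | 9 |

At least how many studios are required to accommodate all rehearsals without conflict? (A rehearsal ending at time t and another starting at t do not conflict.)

Count concurrent intervals with a sweep; the peak is the room count.
starts: [0, 4, 7, 8, 10, 10]
ends:   [2, 5, 9, 11, 11, 11]
s0→1 e2→0 s4→1 e5→0 s7→1 s8→2 e9→1 s10→2 s10→3  — peak 3.

3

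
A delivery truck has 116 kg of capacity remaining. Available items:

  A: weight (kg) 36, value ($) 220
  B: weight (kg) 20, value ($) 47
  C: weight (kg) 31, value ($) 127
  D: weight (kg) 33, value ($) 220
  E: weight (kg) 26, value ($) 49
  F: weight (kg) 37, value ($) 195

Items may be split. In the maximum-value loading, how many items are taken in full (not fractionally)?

Sort by value per unit weight and fill in that order.
Ratios (sorted): D 6.67, A 6.11, F 5.27, C 4.10, B 2.35, E 1.88
take D (33 @ 220); take A (36 @ 220); take F (37 @ 195); take 10/31 of C → 40.97. Capacity used 116/116.
3 item(s) taken whole; one partial (take 10/31 of C).

3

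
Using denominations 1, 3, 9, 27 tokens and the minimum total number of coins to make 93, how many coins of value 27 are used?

Use the largest denomination that fits, subtract, and repeat.
93 − 3×27→12 − 1×9→3 − 1×3→0
Count of 27: 3

3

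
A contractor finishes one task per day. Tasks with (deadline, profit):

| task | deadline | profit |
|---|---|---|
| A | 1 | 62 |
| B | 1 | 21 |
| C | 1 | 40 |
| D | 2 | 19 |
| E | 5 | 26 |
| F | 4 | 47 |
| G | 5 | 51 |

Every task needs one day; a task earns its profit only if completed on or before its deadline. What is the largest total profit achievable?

205

By profit: A(d1,62), G(d5,51), F(d4,47), C(d1,40), E(d5,26), B(d1,21), D(d2,19)
A→slot 1; G→slot 5; F→slot 4; C skipped; E→slot 3; B skipped; D→slot 2.
Profit = 62 + 19 + 26 + 47 + 51 = 205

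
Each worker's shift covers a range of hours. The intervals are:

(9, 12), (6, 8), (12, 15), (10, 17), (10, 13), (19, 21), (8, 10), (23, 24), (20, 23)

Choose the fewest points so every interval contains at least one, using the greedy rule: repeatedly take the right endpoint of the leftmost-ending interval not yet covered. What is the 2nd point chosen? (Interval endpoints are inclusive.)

Process intervals by earliest right end; each time one isn't hit yet, stab at its right endpoint.
Sorted: [6,8] [8,10] [9,12] [10,13] [12,15] [10,17] [19,21] [20,23] [23,24]
{[6,8],[8,10]} hit by 8; {[9,12],[10,13],[12,15],[10,17]} hit by 12; {[19,21],[20,23]} hit by 21; {[23,24]} hit by 24.
Points: 8, 12, 21, 24 (4 total).

12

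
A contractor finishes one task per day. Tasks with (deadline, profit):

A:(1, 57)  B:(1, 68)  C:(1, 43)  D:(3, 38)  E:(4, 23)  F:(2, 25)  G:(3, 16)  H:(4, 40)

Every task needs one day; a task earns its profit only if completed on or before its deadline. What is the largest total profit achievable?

171

Take jobs in profit order; each goes to the latest open slot no later than its deadline.
Profit order: B=68 A=57 C=43 H=40 D=38 F=25 E=23 G=16
Assign: B→slot 1, A skipped, C skipped, H→slot 4, D→slot 3, F→slot 2, E skipped, G skipped.
Slots: [1:B] [2:F] [3:D] [4:H]
Profit = 68 + 25 + 38 + 40 = 171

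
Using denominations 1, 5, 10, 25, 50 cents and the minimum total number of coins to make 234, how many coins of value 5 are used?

1

234 − 4×50→34 − 1×25→9 − 1×5→4 − 4×1→0
Count of 5: 1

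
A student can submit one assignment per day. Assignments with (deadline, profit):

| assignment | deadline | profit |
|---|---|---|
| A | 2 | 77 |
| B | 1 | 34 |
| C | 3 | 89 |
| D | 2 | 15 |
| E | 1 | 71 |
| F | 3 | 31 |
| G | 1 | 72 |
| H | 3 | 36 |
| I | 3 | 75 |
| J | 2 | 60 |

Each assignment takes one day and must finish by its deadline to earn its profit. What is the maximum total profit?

Take jobs in profit order; each goes to the latest open slot no later than its deadline.
By profit: C(d3,89), A(d2,77), I(d3,75), G(d1,72), E(d1,71), J(d2,60), H(d3,36), B(d1,34), F(d3,31), D(d2,15)
C→slot 3; A→slot 2; I→slot 1; G skipped; E skipped; J skipped; H skipped; B skipped; F skipped; D skipped.
Profit = 75 + 77 + 89 = 241

241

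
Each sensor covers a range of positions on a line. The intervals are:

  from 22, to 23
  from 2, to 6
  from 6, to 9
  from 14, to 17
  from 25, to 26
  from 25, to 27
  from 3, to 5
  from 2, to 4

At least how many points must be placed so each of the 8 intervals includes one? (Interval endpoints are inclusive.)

5

Sort by right endpoint; whenever an interval is uncovered, place a point at its right end.
By right end: [2,4]  [3,5]  [2,6]  [6,9]  [14,17]  [22,23]  [25,26]  [25,27]
[2,4] uncovered → point at 4; [6,9] uncovered → point at 9; [14,17] uncovered → point at 17; [22,23] uncovered → point at 23; [25,26] uncovered → point at 26.
Points: 4, 9, 17, 23, 26 (5 total).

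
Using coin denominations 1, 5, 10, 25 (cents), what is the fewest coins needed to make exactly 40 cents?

Greedy: take as many of the largest coin as possible, then repeat with the remainder.
40 − 1×25→15 − 1×10→5 − 1×5→0
Total coins = 1 + 1 + 1 = 3

3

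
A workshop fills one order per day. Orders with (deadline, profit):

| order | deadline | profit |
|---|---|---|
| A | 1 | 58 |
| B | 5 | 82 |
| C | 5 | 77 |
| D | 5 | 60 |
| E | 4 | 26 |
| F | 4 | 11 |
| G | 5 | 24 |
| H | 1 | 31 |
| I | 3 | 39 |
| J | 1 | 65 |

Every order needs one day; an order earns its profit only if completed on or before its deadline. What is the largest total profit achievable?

By profit: B(d5,82), C(d5,77), J(d1,65), D(d5,60), A(d1,58), I(d3,39), H(d1,31), E(d4,26), G(d5,24), F(d4,11)
B→slot 5; C→slot 4; J→slot 1; D→slot 3; A skipped; I→slot 2; H skipped; E skipped; G skipped; F skipped.
Profit = 65 + 39 + 60 + 77 + 82 = 323

323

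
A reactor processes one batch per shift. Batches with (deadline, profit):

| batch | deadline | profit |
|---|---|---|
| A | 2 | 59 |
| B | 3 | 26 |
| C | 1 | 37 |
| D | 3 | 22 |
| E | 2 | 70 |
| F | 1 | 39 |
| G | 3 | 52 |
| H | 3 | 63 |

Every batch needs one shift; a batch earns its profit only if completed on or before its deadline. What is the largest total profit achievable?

192

Sort by profit descending; place each in the latest free slot ≤ its deadline.
By profit: E(d2,70), H(d3,63), A(d2,59), G(d3,52), F(d1,39), C(d1,37), B(d3,26), D(d3,22)
E→slot 2; H→slot 3; A→slot 1; G skipped; F skipped; C skipped; B skipped; D skipped.
Profit = 59 + 70 + 63 = 192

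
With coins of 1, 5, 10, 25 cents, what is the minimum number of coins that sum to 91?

6

Greedy: take as many of the largest coin as possible, then repeat with the remainder.
91 = 3×25 + 1×10 + 1×5 + 1×1
Total coins = 3 + 1 + 1 + 1 = 6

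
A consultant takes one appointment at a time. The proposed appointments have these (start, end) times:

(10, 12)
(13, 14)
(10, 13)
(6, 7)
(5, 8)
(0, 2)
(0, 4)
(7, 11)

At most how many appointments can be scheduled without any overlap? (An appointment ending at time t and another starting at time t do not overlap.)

Greedy by earliest finish: after sorting by end time, pick each interval compatible with the last pick.
By end time: (0,2), (0,4), (6,7), (5,8), (7,11), (10,12), (10,13), (13,14).
Pick (0,2); next start ≥ 2 → (6,7); next start ≥ 7 → (7,11); next start ≥ 11 → (13,14).
Selected 4 appointments.

4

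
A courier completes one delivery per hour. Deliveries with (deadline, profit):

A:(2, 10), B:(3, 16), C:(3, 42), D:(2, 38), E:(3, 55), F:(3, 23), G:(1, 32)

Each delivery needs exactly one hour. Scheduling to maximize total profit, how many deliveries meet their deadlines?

By profit: E(d3,55), C(d3,42), D(d2,38), G(d1,32), F(d3,23), B(d3,16), A(d2,10)
E→slot 3; C→slot 2; D→slot 1; G skipped; F skipped; B skipped; A skipped.
3 of 7 scheduled.

3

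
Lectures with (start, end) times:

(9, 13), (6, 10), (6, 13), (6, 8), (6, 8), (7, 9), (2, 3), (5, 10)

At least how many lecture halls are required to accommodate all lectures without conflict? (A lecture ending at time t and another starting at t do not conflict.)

Count concurrent intervals with a sweep; the peak is the room count.
starts: [2, 5, 6, 6, 6, 6, 7, 9]
ends:   [3, 8, 8, 9, 10, 10, 13, 13]
s2→1 e3→0 s5→1 s6→2 s6→3 s6→4 s6→5 s7→6  — peak 6.

6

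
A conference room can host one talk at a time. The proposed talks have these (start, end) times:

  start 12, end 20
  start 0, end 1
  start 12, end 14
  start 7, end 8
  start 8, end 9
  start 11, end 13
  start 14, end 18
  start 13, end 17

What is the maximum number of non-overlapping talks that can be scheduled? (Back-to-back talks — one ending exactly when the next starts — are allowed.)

5

Sorted by end: (0,1)  (7,8)  (8,9)  (11,13)  (12,14)  (13,17)  (14,18)  (12,20)
take (0,1); take (7,8); take (8,9); take (11,13); skip (12,14); take (13,17).
Selected 5 talks.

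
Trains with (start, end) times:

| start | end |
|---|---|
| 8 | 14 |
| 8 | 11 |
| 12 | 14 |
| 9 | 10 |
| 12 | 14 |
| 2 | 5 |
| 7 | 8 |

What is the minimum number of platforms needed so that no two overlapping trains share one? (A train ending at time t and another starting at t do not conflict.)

3

Events (time:±→running): 2:+→1 5:-→0 7:+→1 8:-→0 8:+→1 8:+→2 9:+→3 … peak 3.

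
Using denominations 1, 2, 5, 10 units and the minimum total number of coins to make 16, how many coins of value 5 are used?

1

16 = 1×10 + 1×5 + 1×1
Count of 5: 1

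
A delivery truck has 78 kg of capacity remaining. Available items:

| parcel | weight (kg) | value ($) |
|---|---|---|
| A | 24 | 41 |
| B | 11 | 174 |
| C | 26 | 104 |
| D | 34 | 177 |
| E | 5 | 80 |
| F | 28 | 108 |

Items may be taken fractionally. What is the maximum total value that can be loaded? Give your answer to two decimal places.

542.71

Ratios (sorted): E 16.00, B 15.82, D 5.21, C 4.00, F 3.86, A 1.71
take E (5 @ 80); take B (11 @ 174); take D (34 @ 177); take C (26 @ 104); take 2/28 of F → 7.71. Capacity used 78/78.
Total value = 542.71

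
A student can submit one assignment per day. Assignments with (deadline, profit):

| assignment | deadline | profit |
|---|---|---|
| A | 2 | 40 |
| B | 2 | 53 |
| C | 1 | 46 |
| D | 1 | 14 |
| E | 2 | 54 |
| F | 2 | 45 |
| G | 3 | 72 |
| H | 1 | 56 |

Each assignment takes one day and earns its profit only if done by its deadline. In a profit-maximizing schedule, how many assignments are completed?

By profit: G(d3,72), H(d1,56), E(d2,54), B(d2,53), C(d1,46), F(d2,45), A(d2,40), D(d1,14)
G→slot 3; H→slot 1; E→slot 2; B skipped; C skipped; F skipped; A skipped; D skipped.
3 of 8 scheduled.

3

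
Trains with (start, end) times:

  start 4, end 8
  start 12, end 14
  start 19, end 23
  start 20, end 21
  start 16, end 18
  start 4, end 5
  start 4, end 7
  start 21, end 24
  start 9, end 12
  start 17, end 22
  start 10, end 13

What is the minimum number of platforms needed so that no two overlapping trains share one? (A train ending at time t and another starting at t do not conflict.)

Count concurrent intervals with a sweep; the peak is the room count.
Events (time:±→running): 4:+→1 4:+→2 4:+→3 … peak 3.

3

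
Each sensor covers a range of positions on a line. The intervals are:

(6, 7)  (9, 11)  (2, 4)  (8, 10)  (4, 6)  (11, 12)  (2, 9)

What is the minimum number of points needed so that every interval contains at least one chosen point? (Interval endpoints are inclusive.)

4

Sort by right endpoint; whenever an interval is uncovered, place a point at its right end.
Sorted: [2,4] [4,6] [6,7] [2,9] [8,10] [9,11] [11,12]
{[2,4],[4,6]} hit by 4; {[6,7],[2,9]} hit by 7; {[8,10],[9,11]} hit by 10; {[11,12]} hit by 12.
Points: 4, 7, 10, 12 (4 total).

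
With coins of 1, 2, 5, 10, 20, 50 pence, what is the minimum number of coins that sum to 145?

145 = 2×50 + 2×20 + 1×5
Total coins = 2 + 2 + 1 = 5

5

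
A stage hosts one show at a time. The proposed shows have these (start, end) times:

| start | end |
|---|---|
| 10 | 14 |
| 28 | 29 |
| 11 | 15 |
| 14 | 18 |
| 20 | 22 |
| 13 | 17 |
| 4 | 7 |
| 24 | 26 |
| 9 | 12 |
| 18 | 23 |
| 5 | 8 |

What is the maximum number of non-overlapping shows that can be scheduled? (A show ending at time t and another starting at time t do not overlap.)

6

Greedy by earliest finish: after sorting by end time, pick each interval compatible with the last pick.
Sorted by end: (4,7)  (5,8)  (9,12)  (10,14)  (11,15)  (13,17)  (14,18)  (20,22)  (18,23)  (24,26)  (28,29)
take (4,7); take (9,12); take (13,17); skip (14,18); take (20,22); take (24,26); take (28,29).
Selected 6 shows.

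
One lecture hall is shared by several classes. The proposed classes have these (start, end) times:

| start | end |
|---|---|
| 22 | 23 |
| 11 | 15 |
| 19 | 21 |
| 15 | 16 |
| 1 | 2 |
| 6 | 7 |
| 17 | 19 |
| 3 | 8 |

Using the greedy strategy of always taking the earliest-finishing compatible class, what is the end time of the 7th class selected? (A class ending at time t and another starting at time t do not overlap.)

Order by finish time; keep every interval that doesn't clash with the previous kept one.
By end time: (1,2), (6,7), (3,8), (11,15), (15,16), (17,19), (19,21), (22,23).
Pick (1,2); next start ≥ 2 → (6,7); next start ≥ 7 → (11,15); next start ≥ 15 → (15,16); next start ≥ 16 → (17,19); next start ≥ 19 → (19,21); next start ≥ 21 → (22,23).
Selected: (1,2) (6,7) (11,15) (15,16) (17,19) (19,21) (22,23)

23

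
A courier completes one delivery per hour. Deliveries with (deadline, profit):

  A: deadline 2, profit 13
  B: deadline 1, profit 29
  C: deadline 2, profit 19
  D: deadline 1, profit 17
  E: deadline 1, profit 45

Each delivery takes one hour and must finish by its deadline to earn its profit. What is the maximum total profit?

64

By profit: E(d1,45), B(d1,29), C(d2,19), D(d1,17), A(d2,13)
E→slot 1; B skipped; C→slot 2; D skipped; A skipped.
Profit = 45 + 19 = 64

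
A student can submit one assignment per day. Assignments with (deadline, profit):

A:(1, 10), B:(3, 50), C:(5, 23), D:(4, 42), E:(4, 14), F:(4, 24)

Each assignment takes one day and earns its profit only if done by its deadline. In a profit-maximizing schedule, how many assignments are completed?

5

Take jobs in profit order; each goes to the latest open slot no later than its deadline.
Profit order: B=50 D=42 F=24 C=23 E=14 A=10
Assign: B→slot 3, D→slot 4, F→slot 2, C→slot 5, E→slot 1, A skipped.
Slots: [1:E] [2:F] [3:B] [4:D] [5:C]
5 of 6 scheduled.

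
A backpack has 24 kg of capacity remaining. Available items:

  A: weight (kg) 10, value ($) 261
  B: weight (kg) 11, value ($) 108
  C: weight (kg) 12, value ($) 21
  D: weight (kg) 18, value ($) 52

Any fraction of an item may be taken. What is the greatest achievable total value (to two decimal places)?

Greedy by value/weight ratio, highest first.
Order: A (261/10=26.10) > B (108/11=9.82) > D (52/18=2.89) > C (21/12=1.75)
Fill: take A (10 @ 261) → take B (11 @ 108) → take 3/18 of D → 8.67; 24/24 used.
Total value = 377.67

377.67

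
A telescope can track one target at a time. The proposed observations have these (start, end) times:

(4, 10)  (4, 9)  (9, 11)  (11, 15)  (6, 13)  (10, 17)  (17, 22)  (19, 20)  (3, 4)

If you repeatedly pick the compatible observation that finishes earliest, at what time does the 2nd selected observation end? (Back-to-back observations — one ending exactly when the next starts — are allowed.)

Greedy by earliest finish: after sorting by end time, pick each interval compatible with the last pick.
By end time: (3,4), (4,9), (4,10), (9,11), (6,13), (11,15), (10,17), (19,20), (17,22).
Pick (3,4); next start ≥ 4 → (4,9); next start ≥ 9 → (9,11); next start ≥ 11 → (11,15); next start ≥ 15 → (19,20).
Selected: (3,4) (4,9) (9,11) (11,15) (19,20)

9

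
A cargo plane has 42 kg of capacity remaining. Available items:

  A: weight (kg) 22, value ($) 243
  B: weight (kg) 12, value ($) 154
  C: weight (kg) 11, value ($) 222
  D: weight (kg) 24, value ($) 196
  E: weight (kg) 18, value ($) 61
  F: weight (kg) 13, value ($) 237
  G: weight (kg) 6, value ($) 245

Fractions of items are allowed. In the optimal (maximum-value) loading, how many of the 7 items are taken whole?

4

Sort by value per unit weight and fill in that order.
Ratios (sorted): G 40.83, C 20.18, F 18.23, B 12.83, A 11.05, D 8.17, E 3.39
take G (6 @ 245); take C (11 @ 222); take F (13 @ 237); take B (12 @ 154). Capacity used 42/42.
4 item(s) taken whole.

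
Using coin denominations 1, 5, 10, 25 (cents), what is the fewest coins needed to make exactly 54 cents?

Greedy: take as many of the largest coin as possible, then repeat with the remainder.
54 − 2×25→4 − 4×1→0
Total coins = 2 + 4 = 6

6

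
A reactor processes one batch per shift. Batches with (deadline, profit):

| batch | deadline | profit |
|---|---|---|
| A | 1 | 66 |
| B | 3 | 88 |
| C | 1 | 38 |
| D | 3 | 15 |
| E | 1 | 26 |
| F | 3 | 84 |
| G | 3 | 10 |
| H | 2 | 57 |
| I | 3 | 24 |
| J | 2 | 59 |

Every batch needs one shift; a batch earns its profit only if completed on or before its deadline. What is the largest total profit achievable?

238

Profit order: B=88 F=84 A=66 J=59 H=57 C=38 E=26 I=24 D=15 G=10
Assign: B→slot 3, F→slot 2, A→slot 1, J skipped, H skipped, C skipped, E skipped, I skipped, D skipped, G skipped.
Slots: [1:A] [2:F] [3:B]
Profit = 66 + 84 + 88 = 238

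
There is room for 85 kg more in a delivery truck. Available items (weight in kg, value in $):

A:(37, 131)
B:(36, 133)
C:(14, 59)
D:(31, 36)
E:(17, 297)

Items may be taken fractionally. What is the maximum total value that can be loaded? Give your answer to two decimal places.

552.73

Sort by value per unit weight and fill in that order.
Ratios (sorted): E 17.47, C 4.21, B 3.69, A 3.54, D 1.16
take E (17 @ 297); take C (14 @ 59); take B (36 @ 133); take 18/37 of A → 63.73. Capacity used 85/85.
Total value = 552.73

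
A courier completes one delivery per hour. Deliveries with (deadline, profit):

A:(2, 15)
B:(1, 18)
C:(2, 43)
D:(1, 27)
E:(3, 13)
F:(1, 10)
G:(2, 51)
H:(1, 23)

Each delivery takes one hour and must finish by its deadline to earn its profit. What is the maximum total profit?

By profit: G(d2,51), C(d2,43), D(d1,27), H(d1,23), B(d1,18), A(d2,15), E(d3,13), F(d1,10)
G→slot 2; C→slot 1; D skipped; H skipped; B skipped; A skipped; E→slot 3; F skipped.
Profit = 43 + 51 + 13 = 107

107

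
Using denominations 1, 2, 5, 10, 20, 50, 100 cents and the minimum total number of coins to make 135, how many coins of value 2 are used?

Use the largest denomination that fits, subtract, and repeat.
135 = 1×100 + 1×20 + 1×10 + 1×5
Count of 2: 0

0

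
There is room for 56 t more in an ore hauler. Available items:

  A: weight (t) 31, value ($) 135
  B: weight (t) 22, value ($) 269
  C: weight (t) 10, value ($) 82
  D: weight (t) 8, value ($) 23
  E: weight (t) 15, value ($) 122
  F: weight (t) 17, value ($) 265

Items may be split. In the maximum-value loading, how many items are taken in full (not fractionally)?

3

Sort by value per unit weight and fill in that order.
Order: F (265/17=15.59) > B (269/22=12.23) > C (82/10=8.20) > E (122/15=8.13) > A (135/31=4.35) > D (23/8=2.88)
Fill: take F (17 @ 265) → take B (22 @ 269) → take C (10 @ 82) → take 7/15 of E → 56.93; 56/56 used.
3 item(s) taken whole; one partial (take 7/15 of E).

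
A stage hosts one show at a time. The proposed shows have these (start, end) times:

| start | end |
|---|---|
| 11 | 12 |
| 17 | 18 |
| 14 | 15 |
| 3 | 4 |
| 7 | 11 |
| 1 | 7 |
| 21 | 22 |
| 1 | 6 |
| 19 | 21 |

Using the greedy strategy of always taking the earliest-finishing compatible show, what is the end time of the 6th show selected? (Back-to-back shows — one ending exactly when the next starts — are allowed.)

By end time: (3,4), (1,6), (1,7), (7,11), (11,12), (14,15), (17,18), (19,21), (21,22).
Pick (3,4); next start ≥ 4 → (7,11); next start ≥ 11 → (11,12); next start ≥ 12 → (14,15); next start ≥ 15 → (17,18); next start ≥ 18 → (19,21); next start ≥ 21 → (21,22).
Selected: (3,4) (7,11) (11,12) (14,15) (17,18) (19,21) (21,22)

21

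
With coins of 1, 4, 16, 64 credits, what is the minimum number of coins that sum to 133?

Use the largest denomination that fits, subtract, and repeat.
133 = 2×64 + 1×4 + 1×1
Total coins = 2 + 1 + 1 = 4

4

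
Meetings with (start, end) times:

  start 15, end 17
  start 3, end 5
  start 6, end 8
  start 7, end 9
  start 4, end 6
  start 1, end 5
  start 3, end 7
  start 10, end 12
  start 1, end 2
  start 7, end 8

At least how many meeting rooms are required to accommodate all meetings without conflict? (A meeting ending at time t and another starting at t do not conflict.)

The answer is the maximum number of intervals overlapping at any instant.
Events (time:±→running): 1:+→1 1:+→2 2:-→1 3:+→2 3:+→3 4:+→4 … peak 4.

4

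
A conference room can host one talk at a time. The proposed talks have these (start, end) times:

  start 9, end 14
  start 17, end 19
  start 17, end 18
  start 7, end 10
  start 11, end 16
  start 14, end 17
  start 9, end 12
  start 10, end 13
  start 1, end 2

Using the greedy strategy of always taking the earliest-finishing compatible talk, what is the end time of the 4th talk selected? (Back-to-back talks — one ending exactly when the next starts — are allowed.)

Sort by end time and greedily take each interval whose start is ≥ the last chosen end.
Sorted by end: (1,2)  (7,10)  (9,12)  (10,13)  (9,14)  (11,16)  (14,17)  (17,18)  (17,19)
take (1,2); take (7,10); take (10,13); skip (9,14); skip (11,16); take (14,17); take (17,18); skip (17,19).
Selected: (1,2) (7,10) (10,13) (14,17) (17,18)

17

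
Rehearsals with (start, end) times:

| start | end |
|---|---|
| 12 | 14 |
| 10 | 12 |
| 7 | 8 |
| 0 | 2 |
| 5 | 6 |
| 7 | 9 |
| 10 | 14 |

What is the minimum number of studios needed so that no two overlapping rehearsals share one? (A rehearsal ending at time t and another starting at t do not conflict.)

Count concurrent intervals with a sweep; the peak is the room count.
Events (time:±→running): 0:+→1 2:-→0 5:+→1 6:-→0 7:+→1 7:+→2 … peak 2.

2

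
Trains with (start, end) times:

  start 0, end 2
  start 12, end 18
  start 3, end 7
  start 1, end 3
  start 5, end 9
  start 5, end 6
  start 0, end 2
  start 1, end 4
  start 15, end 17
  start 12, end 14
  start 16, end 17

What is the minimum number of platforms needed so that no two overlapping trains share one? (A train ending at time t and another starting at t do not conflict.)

4

The answer is the maximum number of intervals overlapping at any instant.
starts: [0, 0, 1, 1, 3, 5, 5, 12, 12, 15, 16]
ends:   [2, 2, 3, 4, 6, 7, 9, 14, 17, 17, 18]
s0→1 s0→2 s1→3 s1→4  — peak 4.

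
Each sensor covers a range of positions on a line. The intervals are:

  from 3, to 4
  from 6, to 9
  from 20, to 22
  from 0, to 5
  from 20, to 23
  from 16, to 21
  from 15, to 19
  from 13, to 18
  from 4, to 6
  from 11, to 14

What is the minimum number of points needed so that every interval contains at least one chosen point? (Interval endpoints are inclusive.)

5

Sort by right endpoint; whenever an interval is uncovered, place a point at its right end.
By right end: [3,4]  [0,5]  [4,6]  [6,9]  [11,14]  [13,18]  [15,19]  [16,21]  [20,22]  [20,23]
[3,4] uncovered → point at 4; [6,9] uncovered → point at 9; [11,14] uncovered → point at 14; [15,19] uncovered → point at 19; [20,22] uncovered → point at 22.
Points: 4, 9, 14, 19, 22 (5 total).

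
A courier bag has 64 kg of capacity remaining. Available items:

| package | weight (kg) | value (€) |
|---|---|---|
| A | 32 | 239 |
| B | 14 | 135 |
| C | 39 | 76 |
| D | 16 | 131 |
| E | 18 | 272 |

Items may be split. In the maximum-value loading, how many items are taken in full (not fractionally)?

Greedy by value/weight ratio, highest first.
Ratios (sorted): E 15.11, B 9.64, D 8.19, A 7.47, C 1.95
take E (18 @ 272); take B (14 @ 135); take D (16 @ 131); take 16/32 of A → 119.50. Capacity used 64/64.
3 item(s) taken whole; one partial (take 16/32 of A).

3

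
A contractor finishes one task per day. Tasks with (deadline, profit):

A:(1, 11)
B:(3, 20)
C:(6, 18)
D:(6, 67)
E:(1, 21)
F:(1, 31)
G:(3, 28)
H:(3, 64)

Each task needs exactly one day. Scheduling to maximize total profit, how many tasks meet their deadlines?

5

By profit: D(d6,67), H(d3,64), F(d1,31), G(d3,28), E(d1,21), B(d3,20), C(d6,18), A(d1,11)
D→slot 6; H→slot 3; F→slot 1; G→slot 2; E skipped; B skipped; C→slot 5; A skipped.
5 of 8 scheduled.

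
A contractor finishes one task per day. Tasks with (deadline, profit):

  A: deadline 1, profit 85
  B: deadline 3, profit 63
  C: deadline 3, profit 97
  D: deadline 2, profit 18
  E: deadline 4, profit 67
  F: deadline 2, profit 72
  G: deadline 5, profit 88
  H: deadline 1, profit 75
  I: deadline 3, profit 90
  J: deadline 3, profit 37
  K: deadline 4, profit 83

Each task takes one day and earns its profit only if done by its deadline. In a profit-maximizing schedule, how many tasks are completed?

Profit order: C=97 I=90 G=88 A=85 K=83 H=75 F=72 E=67 B=63 J=37 D=18
Assign: C→slot 3, I→slot 2, G→slot 5, A→slot 1, K→slot 4, H skipped, F skipped, E skipped, B skipped, J skipped, D skipped.
Slots: [1:A] [2:I] [3:C] [4:K] [5:G]
5 of 11 scheduled.

5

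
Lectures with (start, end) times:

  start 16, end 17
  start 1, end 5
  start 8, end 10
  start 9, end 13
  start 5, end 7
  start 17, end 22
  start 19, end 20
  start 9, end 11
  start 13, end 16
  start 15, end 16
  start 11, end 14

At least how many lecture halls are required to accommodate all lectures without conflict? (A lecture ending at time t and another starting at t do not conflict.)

3

Count concurrent intervals with a sweep; the peak is the room count.
starts: [1, 5, 8, 9, 9, 11, 13, 15, 16, 17, 19]
ends:   [5, 7, 10, 11, 13, 14, 16, 16, 17, 20, 22]
s1→1 e5→0 s5→1 e7→0 s8→1 s9→2 s9→3  — peak 3.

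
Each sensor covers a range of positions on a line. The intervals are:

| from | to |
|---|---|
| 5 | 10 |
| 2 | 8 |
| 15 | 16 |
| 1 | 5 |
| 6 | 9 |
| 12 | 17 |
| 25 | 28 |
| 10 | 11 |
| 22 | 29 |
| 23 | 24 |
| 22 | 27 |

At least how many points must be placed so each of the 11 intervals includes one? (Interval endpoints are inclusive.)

6

By right end: [1,5]  [2,8]  [6,9]  [5,10]  [10,11]  [15,16]  [12,17]  [23,24]  [22,27]  [25,28]  [22,29]
[1,5] uncovered → point at 5; [6,9] uncovered → point at 9; [10,11] uncovered → point at 11; [15,16] uncovered → point at 16; [23,24] uncovered → point at 24; [25,28] uncovered → point at 28.
Points: 5, 9, 11, 16, 24, 28 (6 total).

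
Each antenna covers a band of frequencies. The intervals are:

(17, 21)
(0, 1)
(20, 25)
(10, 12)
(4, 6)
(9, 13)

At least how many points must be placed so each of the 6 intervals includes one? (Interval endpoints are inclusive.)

Sorted: [0,1] [4,6] [10,12] [9,13] [17,21] [20,25]
{[0,1]} hit by 1; {[4,6]} hit by 6; {[10,12],[9,13]} hit by 12; {[17,21],[20,25]} hit by 21.
Points: 1, 6, 12, 21 (4 total).

4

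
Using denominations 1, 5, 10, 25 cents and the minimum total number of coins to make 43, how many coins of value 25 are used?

1

Greedy: take as many of the largest coin as possible, then repeat with the remainder.
43 − 1×25→18 − 1×10→8 − 1×5→3 − 3×1→0
Count of 25: 1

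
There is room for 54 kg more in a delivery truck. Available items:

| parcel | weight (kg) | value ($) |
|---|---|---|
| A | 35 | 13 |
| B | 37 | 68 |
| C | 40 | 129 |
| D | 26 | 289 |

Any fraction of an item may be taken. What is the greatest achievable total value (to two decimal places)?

Sort by value per unit weight and fill in that order.
Order: D (289/26=11.12) > C (129/40=3.23) > B (68/37=1.84) > A (13/35=0.37)
Fill: take D (26 @ 289) → take 28/40 of C → 90.30; 54/54 used.
Total value = 379.30

379.30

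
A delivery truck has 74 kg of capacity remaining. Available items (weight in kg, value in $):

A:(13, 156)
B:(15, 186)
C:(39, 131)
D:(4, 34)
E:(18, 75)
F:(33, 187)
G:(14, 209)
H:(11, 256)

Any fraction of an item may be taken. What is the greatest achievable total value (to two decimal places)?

937.33

Greedy by value/weight ratio, highest first.
Order: H (256/11=23.27) > G (209/14=14.93) > B (186/15=12.40) > A (156/13=12.00) > D (34/4=8.50) > F (187/33=5.67) > E (75/18=4.17) > C (131/39=3.36)
Fill: take H (11 @ 256) → take G (14 @ 209) → take B (15 @ 186) → take A (13 @ 156) → take D (4 @ 34) → take 17/33 of F → 96.33; 74/74 used.
Total value = 937.33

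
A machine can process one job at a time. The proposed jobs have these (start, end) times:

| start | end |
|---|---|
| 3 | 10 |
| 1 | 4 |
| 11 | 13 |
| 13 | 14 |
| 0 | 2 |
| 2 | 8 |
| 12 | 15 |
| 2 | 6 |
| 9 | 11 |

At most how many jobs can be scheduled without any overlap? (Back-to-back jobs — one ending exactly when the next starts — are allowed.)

Sorted by end: (0,2)  (1,4)  (2,6)  (2,8)  (3,10)  (9,11)  (11,13)  (13,14)  (12,15)
take (0,2); skip (1,4); take (2,6); take (9,11); take (11,13); take (13,14); skip (12,15).
Selected 5 jobs.

5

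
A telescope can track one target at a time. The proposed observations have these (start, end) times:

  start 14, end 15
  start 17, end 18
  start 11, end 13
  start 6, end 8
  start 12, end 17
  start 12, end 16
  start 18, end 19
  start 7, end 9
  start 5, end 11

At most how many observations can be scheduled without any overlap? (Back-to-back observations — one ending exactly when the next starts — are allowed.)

Sort by end time and greedily take each interval whose start is ≥ the last chosen end.
By end time: (6,8), (7,9), (5,11), (11,13), (14,15), (12,16), (12,17), (17,18), (18,19).
Pick (6,8); next start ≥ 8 → (11,13); next start ≥ 13 → (14,15); next start ≥ 15 → (17,18); next start ≥ 18 → (18,19).
Selected 5 observations.

5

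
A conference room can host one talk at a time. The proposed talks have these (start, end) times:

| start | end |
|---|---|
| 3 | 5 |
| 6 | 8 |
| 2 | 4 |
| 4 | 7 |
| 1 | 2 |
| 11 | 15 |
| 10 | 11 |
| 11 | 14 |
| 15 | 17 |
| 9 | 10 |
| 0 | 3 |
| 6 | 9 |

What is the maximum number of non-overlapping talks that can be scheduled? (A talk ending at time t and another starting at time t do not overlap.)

7

Greedy by earliest finish: after sorting by end time, pick each interval compatible with the last pick.
By end time: (1,2), (0,3), (2,4), (3,5), (4,7), (6,8), (6,9), (9,10), (10,11), (11,14), (11,15), (15,17).
Pick (1,2); next start ≥ 2 → (2,4); next start ≥ 4 → (4,7); next start ≥ 7 → (9,10); next start ≥ 10 → (10,11); next start ≥ 11 → (11,14); next start ≥ 14 → (15,17).
Selected 7 talks.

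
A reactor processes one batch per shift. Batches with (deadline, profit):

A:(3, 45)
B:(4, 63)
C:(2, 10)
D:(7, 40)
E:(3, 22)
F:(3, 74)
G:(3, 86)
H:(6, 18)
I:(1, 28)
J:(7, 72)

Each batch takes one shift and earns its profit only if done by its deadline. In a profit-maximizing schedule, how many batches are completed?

7

Take jobs in profit order; each goes to the latest open slot no later than its deadline.
Profit order: G=86 F=74 J=72 B=63 A=45 D=40 I=28 E=22 H=18 C=10
Assign: G→slot 3, F→slot 2, J→slot 7, B→slot 4, A→slot 1, D→slot 6, I skipped, E skipped, H→slot 5, C skipped.
Slots: [1:A] [2:F] [3:G] [4:B] [5:H] [6:D] [7:J]
7 of 10 scheduled.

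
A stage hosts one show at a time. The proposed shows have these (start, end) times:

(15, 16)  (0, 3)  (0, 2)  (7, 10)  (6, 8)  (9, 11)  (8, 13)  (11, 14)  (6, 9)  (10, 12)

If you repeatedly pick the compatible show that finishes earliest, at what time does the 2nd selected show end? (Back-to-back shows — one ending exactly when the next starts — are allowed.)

Sorted by end: (0,2)  (0,3)  (6,8)  (6,9)  (7,10)  (9,11)  (10,12)  (8,13)  (11,14)  (15,16)
take (0,2); take (6,8); skip (6,9); take (9,11); skip (10,12); skip (8,13); take (11,14); take (15,16).
Selected: (0,2) (6,8) (9,11) (11,14) (15,16)

8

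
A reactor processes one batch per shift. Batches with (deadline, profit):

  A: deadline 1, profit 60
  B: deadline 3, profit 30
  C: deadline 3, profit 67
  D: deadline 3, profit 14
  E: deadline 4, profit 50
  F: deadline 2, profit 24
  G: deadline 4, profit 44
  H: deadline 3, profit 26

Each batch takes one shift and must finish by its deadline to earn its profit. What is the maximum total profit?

Profit order: C=67 A=60 E=50 G=44 B=30 H=26 F=24 D=14
Assign: C→slot 3, A→slot 1, E→slot 4, G→slot 2, B skipped, H skipped, F skipped, D skipped.
Slots: [1:A] [2:G] [3:C] [4:E]
Profit = 60 + 44 + 67 + 50 = 221

221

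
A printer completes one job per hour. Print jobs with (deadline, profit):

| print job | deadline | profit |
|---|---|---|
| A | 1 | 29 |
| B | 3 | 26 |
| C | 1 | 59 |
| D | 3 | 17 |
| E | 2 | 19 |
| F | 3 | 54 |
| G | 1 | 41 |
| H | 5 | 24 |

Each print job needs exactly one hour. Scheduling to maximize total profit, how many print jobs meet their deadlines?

By profit: C(d1,59), F(d3,54), G(d1,41), A(d1,29), B(d3,26), H(d5,24), E(d2,19), D(d3,17)
C→slot 1; F→slot 3; G skipped; A skipped; B→slot 2; H→slot 5; E skipped; D skipped.
4 of 8 scheduled.

4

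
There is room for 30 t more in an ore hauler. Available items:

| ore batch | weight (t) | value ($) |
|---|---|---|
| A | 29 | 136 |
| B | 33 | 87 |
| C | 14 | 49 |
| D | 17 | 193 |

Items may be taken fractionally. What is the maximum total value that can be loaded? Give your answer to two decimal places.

253.97

Order: D (193/17=11.35) > A (136/29=4.69) > C (49/14=3.50) > B (87/33=2.64)
Fill: take D (17 @ 193) → take 13/29 of A → 60.97; 30/30 used.
Total value = 253.97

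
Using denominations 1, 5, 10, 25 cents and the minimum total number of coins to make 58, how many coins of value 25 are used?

2

Use the largest denomination that fits, subtract, and repeat.
58 − 2×25→8 − 1×5→3 − 3×1→0
Count of 25: 2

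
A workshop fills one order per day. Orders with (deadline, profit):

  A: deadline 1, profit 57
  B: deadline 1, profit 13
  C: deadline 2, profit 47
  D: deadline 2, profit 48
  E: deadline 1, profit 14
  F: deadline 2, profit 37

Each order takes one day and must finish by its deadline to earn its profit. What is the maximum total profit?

Profit order: A=57 D=48 C=47 F=37 E=14 B=13
Assign: A→slot 1, D→slot 2, C skipped, F skipped, E skipped, B skipped.
Slots: [1:A] [2:D]
Profit = 57 + 48 = 105

105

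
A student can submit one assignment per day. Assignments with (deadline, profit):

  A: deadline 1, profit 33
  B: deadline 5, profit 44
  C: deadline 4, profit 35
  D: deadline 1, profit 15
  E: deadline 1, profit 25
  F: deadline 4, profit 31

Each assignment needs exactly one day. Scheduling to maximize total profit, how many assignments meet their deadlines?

Sort by profit descending; place each in the latest free slot ≤ its deadline.
By profit: B(d5,44), C(d4,35), A(d1,33), F(d4,31), E(d1,25), D(d1,15)
B→slot 5; C→slot 4; A→slot 1; F→slot 3; E skipped; D skipped.
4 of 6 scheduled.

4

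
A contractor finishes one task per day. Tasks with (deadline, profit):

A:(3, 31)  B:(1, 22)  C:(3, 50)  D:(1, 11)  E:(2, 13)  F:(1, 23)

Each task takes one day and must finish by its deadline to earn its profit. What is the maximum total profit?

Take jobs in profit order; each goes to the latest open slot no later than its deadline.
Profit order: C=50 A=31 F=23 B=22 E=13 D=11
Assign: C→slot 3, A→slot 2, F→slot 1, B skipped, E skipped, D skipped.
Slots: [1:F] [2:A] [3:C]
Profit = 23 + 31 + 50 = 104

104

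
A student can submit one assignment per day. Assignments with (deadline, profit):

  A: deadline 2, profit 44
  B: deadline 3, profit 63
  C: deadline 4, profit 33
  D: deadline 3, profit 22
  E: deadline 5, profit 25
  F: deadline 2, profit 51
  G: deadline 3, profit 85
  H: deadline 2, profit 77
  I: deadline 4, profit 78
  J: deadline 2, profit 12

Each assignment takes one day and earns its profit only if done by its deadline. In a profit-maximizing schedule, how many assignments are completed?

Sort by profit descending; place each in the latest free slot ≤ its deadline.
Profit order: G=85 I=78 H=77 B=63 F=51 A=44 C=33 E=25 D=22 J=12
Assign: G→slot 3, I→slot 4, H→slot 2, B→slot 1, F skipped, A skipped, C skipped, E→slot 5, D skipped, J skipped.
Slots: [1:B] [2:H] [3:G] [4:I] [5:E]
5 of 10 scheduled.

5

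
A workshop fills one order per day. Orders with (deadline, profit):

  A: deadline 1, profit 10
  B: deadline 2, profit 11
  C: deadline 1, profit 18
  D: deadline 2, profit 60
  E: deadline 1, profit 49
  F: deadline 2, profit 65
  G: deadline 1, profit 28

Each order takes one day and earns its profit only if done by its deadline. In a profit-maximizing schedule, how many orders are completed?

By profit: F(d2,65), D(d2,60), E(d1,49), G(d1,28), C(d1,18), B(d2,11), A(d1,10)
F→slot 2; D→slot 1; E skipped; G skipped; C skipped; B skipped; A skipped.
2 of 7 scheduled.

2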